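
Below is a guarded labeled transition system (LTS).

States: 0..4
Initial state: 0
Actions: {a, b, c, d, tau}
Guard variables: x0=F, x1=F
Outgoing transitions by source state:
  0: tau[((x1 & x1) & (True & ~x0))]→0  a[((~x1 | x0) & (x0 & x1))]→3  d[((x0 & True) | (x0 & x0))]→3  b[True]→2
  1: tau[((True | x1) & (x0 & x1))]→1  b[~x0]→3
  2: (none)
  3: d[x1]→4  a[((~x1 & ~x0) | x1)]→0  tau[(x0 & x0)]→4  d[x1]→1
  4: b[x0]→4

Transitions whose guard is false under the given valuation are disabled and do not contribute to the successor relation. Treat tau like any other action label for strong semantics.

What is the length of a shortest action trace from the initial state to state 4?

Layered search for 4:
  Layer 0: {0}
  Layer 1: {2}
4 never appears.

Answer: UNREACHABLE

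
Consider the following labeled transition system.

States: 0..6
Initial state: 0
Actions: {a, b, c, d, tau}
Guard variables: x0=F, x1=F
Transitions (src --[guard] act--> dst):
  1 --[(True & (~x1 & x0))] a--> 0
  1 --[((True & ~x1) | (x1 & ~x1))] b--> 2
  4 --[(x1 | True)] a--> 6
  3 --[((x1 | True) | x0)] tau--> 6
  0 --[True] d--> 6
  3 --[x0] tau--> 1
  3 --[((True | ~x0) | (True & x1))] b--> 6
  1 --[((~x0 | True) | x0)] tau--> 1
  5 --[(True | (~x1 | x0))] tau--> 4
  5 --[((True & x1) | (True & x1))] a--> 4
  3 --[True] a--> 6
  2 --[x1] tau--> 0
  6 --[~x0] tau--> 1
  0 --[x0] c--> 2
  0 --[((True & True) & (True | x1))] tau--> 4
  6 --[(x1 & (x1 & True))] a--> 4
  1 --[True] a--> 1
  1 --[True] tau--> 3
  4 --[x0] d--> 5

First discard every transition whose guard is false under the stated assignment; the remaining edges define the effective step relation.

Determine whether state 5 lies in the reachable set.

Answer: UNREACHABLE

Trace:
12 transition(s) survive guard evaluation.
Layer 0: {0}
Layer 1: {4,6}  now seen {0,4,6}
Layer 2: {1}  now seen {0,1,4,6}
Layer 3: {2,3}  now seen {0,1,2,3,4,6}
R = {0,1,2,3,4,6}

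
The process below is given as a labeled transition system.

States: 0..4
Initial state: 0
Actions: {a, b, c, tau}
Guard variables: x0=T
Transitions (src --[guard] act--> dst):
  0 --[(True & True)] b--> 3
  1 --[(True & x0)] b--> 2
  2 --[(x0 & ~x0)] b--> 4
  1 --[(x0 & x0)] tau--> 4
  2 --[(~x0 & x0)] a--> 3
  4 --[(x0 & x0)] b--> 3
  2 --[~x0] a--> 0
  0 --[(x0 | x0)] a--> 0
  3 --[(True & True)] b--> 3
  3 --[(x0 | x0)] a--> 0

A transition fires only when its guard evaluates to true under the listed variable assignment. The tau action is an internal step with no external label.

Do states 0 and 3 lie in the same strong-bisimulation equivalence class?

Compute ~ classes (split until stable):
  π0 = {{0,1,2,3,4}}
  π1 = {{0,3},{1},{2},{4}}
stable after 2 split(s): 4 block(s)
0∈{0,3}, 3∈{0,3}

Answer: BISIMILAR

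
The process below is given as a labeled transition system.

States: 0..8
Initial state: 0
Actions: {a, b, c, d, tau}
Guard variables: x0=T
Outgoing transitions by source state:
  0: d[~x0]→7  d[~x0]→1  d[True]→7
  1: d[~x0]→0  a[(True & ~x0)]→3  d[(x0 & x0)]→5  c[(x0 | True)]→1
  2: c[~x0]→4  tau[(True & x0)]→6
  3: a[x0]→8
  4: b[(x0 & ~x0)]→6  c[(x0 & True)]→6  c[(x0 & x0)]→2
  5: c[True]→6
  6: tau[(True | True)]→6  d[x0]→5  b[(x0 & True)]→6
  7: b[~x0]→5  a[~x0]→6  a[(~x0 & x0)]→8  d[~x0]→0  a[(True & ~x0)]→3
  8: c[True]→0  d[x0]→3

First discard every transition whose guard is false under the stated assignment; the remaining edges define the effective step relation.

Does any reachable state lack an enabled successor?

Answer: DEADLOCK at state 7

Analysis:
Reach set: {0,7}
  0: d→7  [deg 1]
  7: ∅  [deadlock]
witness 7: d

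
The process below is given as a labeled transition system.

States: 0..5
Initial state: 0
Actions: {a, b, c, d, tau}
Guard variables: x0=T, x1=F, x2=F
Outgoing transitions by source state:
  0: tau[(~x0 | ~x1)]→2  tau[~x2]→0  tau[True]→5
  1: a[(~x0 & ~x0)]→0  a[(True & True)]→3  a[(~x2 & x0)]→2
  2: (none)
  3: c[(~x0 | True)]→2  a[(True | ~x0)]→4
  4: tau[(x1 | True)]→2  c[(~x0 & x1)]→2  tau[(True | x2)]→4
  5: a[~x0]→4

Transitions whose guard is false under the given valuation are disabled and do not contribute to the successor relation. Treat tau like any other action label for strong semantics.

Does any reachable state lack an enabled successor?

Answer: DEADLOCK at state 2

Working:
R = {0,2,5}
  0: tau→0  tau→2  tau→5  [3 out]
  2: ∅  [deadlock]
  5: ∅  [deadlock]
trace reaching 2: tau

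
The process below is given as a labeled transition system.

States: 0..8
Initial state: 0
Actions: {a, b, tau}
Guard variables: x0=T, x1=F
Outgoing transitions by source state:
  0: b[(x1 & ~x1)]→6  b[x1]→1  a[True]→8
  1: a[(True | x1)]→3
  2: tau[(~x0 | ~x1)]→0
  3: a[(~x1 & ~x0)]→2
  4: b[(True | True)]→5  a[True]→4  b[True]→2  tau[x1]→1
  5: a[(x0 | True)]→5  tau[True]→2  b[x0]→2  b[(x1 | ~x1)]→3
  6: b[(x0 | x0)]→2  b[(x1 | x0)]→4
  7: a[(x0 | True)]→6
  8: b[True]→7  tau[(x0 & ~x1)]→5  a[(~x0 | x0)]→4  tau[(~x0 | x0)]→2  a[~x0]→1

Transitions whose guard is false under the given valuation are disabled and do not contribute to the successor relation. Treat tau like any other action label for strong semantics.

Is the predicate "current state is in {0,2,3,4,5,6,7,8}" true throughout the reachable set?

Answer: INVARIANT HOLDS

Analysis:
Safe = {0,2,3,4,5,6,7,8}
Reach set: {0,2,3,4,5,6,7,8}
  0: safe
  2: safe
  3: safe
  4: safe
  5: safe
  6: safe
  7: safe
  8: safe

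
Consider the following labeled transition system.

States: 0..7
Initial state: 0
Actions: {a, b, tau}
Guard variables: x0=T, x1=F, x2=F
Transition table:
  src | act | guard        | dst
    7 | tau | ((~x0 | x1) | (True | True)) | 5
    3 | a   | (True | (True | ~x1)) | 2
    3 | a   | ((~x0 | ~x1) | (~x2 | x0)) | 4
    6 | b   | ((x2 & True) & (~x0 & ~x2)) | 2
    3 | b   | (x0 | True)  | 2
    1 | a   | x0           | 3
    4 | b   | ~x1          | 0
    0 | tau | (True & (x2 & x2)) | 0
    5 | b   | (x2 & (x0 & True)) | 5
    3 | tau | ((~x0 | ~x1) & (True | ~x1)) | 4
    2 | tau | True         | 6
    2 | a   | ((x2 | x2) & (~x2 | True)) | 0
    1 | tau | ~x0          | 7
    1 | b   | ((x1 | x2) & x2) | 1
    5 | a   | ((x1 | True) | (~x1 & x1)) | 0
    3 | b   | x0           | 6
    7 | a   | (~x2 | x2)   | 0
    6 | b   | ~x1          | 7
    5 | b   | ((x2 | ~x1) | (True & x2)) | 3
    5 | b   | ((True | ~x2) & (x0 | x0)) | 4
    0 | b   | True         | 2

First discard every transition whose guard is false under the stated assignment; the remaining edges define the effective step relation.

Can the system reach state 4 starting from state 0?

Answer: REACHABLE

Trace:
After dropping false guards: 15 live edges.
L0 = {0}
L1 = {2}  total {0,2}
L2 = {6}  total {0,2,6}
L3 = {7}  total {0,2,6,7}
L4 = {5}  total {0,2,5,6,7}
L5 = {3,4}  total {0,2,3,4,5,6,7}
Reachable = {0,2,3,4,5,6,7}
Path to 4: b·tau·b·tau·b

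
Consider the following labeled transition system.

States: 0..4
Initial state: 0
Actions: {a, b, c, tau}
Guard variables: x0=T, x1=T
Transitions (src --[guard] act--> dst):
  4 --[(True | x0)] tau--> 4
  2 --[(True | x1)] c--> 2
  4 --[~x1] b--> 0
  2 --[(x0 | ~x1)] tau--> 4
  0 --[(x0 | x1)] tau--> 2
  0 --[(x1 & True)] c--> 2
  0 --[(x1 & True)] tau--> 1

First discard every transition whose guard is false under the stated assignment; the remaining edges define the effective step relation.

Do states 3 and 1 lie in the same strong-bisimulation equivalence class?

Refine partition for ~:
  π0 = {{0,1,2,3,4}}
  π1 = {{0,2},{1,3},{4}}
  π2 = {{0},{1,3},{2},{4}}
4 equivalence class(es) (converged in 3)
[3]={1,3}  [1]={1,3}

Answer: BISIMILAR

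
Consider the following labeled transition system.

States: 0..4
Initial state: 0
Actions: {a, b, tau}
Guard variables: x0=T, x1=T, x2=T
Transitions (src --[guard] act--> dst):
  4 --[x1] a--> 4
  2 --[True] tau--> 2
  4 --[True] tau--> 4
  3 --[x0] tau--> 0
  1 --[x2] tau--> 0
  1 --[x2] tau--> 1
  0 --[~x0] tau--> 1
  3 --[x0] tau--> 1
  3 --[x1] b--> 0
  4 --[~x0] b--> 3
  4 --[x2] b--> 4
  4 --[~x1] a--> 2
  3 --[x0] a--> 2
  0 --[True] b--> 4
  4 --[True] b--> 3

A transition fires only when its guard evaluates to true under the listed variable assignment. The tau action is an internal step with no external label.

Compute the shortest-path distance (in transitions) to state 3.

Answer: 2

Working:
Breadth-first toward 3:
  Layer 0: {0}
  Layer 1: {4}
  Layer 2: {3}
depth(3)=2, e.g. b·b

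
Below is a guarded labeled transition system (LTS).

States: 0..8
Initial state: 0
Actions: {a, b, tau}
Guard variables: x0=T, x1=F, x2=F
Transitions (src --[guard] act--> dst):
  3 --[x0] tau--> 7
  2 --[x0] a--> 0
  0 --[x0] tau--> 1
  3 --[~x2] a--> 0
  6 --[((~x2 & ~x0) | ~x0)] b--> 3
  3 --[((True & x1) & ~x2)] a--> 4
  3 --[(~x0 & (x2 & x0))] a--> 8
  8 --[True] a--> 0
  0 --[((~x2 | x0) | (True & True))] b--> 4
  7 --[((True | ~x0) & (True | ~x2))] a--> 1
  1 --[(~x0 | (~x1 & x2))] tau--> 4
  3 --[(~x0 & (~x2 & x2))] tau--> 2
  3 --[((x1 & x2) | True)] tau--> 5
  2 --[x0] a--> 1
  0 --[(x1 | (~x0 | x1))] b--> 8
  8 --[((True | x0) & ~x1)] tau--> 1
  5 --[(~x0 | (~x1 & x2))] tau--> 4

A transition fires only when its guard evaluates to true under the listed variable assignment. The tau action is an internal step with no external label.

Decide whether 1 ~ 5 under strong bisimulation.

Answer: BISIMILAR

Trace:
Bisimulation quotient by refinement:
  P[0] = {{0,1,2,3,4,5,6,7,8}}
  P[1] = {{0},{1,4,5,6},{2,7},{3,8}}
  P[2] = {{0},{1,4,5,6},{2},{3},{7},{8}}
stable after 3 split(s): 6 block(s)
1∈{1,4,5,6}, 5∈{1,4,5,6}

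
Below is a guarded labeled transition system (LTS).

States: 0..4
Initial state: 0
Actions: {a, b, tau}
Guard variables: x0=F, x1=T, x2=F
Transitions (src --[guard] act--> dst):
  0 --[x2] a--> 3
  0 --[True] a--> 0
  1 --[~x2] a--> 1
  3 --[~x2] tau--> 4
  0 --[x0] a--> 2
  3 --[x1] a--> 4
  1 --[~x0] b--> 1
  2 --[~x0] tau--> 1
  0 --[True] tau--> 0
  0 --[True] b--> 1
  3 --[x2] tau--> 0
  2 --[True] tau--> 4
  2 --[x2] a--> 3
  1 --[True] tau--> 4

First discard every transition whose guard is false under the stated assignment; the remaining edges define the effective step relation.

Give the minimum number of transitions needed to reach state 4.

BFS to 4:
  Layer 0: {0}
  Layer 1: {1}
  Layer 2: {4}
4 enters at depth 2; path b·tau

Answer: 2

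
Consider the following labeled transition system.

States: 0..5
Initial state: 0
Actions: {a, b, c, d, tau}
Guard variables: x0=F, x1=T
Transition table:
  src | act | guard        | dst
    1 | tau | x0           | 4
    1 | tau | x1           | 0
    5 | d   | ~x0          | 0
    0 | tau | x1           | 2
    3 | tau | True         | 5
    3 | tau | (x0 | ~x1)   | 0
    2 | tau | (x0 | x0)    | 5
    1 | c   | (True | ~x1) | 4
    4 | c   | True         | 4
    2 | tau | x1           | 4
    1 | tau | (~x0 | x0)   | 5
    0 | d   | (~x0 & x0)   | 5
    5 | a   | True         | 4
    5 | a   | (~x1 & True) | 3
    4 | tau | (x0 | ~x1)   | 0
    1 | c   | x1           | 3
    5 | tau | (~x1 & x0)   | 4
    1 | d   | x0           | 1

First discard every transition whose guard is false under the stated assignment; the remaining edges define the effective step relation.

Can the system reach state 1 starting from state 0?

Answer: UNREACHABLE

Working:
After dropping false guards: 10 live edges.
depth 0: {0}
depth 1: {2}  cumulative {0,2}
depth 2: {4}  cumulative {0,2,4}
R = {0,2,4}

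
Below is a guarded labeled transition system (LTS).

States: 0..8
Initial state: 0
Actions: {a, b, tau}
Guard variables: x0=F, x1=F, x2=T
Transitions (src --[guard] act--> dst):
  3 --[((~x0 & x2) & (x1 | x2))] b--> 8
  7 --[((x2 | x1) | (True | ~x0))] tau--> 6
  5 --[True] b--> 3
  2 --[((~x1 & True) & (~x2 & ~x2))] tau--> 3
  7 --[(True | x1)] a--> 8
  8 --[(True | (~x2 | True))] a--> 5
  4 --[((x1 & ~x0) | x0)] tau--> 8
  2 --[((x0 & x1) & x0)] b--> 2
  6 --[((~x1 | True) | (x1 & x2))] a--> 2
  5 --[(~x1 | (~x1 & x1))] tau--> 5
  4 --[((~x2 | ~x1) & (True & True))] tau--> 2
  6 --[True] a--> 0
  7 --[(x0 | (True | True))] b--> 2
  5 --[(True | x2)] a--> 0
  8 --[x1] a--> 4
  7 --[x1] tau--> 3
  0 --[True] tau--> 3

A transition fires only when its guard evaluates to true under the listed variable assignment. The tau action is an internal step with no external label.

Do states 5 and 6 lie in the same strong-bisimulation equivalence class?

Bisimulation quotient by refinement:
  round 0: {{0,1,2,3,4,5,6,7,8}}
  round 1: {{0,4},{1,2},{3},{5,7},{6,8}}
  round 2: {{0},{1,2},{3},{4},{5},{6},{7},{8}}
stable after 3 split(s): 8 block(s)
[5]={5}  [6]={6}

Answer: NOT BISIMILAR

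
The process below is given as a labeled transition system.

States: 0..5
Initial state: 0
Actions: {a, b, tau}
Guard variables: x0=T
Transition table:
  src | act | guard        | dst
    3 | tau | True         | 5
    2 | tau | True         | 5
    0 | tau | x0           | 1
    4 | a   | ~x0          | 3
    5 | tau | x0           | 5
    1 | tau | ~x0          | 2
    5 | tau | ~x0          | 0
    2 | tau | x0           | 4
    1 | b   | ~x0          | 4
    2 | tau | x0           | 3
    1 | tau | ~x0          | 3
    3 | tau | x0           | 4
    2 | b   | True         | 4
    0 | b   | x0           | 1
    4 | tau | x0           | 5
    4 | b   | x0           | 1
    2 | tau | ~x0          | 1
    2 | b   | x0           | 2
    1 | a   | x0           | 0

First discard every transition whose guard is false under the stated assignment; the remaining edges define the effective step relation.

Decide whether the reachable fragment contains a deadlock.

Answer: DEADLOCK-FREE

Analysis:
Reachable = {0,1}
  0: b→1  tau→1  [2 out]
  1: a→0  [1 out]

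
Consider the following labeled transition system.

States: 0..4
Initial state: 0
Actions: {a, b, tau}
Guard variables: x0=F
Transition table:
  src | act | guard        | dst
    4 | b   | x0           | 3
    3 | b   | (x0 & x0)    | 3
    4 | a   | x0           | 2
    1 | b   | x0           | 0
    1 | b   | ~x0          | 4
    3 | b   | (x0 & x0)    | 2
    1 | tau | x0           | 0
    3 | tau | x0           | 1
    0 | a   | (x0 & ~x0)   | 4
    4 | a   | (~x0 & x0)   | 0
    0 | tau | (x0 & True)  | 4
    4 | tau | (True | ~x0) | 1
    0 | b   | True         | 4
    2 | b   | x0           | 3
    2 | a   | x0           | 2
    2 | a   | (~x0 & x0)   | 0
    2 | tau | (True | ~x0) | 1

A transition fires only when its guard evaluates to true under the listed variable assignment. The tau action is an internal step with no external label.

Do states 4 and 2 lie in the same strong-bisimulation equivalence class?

Answer: BISIMILAR

Working:
Refine partition for ~:
  P[0] = {{0,1,2,3,4}}
  P[1] = {{0,1},{2,4},{3}}
3 equivalence class(es) (converged in 2)
[4]={2,4}  [2]={2,4}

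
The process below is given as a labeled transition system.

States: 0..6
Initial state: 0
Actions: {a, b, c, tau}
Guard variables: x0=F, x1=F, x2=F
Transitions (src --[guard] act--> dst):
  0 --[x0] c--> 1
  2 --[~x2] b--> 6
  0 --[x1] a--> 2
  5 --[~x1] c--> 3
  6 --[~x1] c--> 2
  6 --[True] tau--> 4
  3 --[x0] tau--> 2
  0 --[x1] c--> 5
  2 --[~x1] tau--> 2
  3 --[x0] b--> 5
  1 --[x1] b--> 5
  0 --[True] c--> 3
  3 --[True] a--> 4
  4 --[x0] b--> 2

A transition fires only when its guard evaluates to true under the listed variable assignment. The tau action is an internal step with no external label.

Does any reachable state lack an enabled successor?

Reach set: {0,3,4}
  0: c→3  [1 exit(s)]
  3: a→4  [1 exit(s)]
  4: ∅  [no exit]
Path to 4: c·a

Answer: DEADLOCK at state 4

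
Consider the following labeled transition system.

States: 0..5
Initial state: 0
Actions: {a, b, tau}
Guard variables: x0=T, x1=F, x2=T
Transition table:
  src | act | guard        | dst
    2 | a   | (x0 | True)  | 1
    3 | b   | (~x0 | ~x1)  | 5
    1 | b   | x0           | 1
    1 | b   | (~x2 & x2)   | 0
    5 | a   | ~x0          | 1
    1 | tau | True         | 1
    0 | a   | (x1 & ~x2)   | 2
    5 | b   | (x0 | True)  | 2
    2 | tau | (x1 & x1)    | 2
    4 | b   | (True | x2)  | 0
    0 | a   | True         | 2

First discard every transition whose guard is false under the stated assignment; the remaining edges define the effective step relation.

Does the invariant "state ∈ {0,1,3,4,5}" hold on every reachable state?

Answer: INVARIANT VIOLATED at state 2

Working:
Inv-set: {0,1,3,4,5}
Reach set: {0,1,2}
  0: ok
  1: ok
  2: ✗ unsafe
witness against invariant: a → 2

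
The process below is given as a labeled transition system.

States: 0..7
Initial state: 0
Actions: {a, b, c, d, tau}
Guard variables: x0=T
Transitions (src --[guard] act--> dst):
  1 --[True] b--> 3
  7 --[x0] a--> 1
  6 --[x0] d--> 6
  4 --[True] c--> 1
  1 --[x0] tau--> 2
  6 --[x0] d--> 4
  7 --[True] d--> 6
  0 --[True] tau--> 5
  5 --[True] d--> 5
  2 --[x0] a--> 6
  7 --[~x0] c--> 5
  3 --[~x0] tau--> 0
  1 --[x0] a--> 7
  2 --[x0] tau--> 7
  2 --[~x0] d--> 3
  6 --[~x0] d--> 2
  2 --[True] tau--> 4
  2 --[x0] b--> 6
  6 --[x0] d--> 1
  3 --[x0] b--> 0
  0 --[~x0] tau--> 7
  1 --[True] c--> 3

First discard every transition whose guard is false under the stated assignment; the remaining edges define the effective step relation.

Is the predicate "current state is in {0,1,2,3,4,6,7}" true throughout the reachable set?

Allowed set {0,1,2,3,4,6,7}
R = {0,5}
  0: safe
  5: VIOLATES
witness against invariant: tau → 5

Answer: INVARIANT VIOLATED at state 5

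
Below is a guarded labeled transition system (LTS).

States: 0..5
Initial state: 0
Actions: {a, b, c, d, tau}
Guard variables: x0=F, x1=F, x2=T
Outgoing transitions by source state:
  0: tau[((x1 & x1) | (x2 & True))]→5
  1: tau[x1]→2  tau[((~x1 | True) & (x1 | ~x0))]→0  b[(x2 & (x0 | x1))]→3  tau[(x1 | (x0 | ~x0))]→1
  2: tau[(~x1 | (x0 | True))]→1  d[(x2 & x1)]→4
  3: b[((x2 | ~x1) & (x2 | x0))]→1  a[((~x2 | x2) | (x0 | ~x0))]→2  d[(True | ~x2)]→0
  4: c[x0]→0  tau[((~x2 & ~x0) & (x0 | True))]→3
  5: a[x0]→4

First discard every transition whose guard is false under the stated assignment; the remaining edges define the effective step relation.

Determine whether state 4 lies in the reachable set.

Answer: UNREACHABLE

Trace:
7 transition(s) survive guard evaluation.
Layer 0: {0}
Layer 1: {5}  total {0,5}
Reach set: {0,5}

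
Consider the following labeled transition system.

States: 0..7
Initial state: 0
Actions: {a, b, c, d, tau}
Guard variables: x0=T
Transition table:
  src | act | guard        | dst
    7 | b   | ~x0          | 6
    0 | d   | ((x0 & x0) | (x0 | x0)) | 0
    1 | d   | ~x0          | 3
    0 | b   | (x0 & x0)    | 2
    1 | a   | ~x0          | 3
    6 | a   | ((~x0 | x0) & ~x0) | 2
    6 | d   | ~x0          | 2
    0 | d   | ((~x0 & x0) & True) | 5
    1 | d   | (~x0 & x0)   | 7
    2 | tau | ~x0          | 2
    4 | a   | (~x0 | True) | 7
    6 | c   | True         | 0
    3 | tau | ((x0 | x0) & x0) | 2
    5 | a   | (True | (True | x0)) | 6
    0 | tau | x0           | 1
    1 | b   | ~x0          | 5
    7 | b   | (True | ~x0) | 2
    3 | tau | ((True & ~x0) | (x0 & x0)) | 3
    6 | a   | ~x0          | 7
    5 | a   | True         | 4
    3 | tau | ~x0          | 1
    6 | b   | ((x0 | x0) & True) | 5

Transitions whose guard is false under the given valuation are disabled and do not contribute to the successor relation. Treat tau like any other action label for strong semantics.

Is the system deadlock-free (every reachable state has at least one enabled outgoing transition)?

Answer: DEADLOCK at state 1

Analysis:
R = {0,1,2}
  0: b→2  d→0  tau→1  [3 exit(s)]
  1: ∅  [STUCK]
  2: ∅  [STUCK]
witness 1: tau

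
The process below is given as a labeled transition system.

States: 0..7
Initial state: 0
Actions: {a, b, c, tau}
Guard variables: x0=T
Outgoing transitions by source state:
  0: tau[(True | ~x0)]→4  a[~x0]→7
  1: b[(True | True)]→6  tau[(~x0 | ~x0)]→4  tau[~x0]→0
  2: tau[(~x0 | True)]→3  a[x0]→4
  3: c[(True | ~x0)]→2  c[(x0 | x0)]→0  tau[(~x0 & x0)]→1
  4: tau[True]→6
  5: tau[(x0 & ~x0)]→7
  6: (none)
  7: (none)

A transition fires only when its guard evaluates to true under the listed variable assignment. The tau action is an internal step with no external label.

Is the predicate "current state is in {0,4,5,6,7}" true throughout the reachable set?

Inv-set: {0,4,5,6,7}
Reach set: {0,4,6}
  0: ✓
  4: ✓
  6: ✓

Answer: INVARIANT HOLDS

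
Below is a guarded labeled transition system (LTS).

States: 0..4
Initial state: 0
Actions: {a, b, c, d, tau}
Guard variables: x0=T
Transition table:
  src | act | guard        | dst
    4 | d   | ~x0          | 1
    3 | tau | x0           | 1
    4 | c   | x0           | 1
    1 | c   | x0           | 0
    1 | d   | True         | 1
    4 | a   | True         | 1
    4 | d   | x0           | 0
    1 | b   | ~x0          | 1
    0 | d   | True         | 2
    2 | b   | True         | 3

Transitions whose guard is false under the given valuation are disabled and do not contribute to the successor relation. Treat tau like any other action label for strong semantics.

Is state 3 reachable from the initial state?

8 transition(s) survive guard evaluation.
depth 0: {0}
depth 1: {2}  now seen {0,2}
depth 2: {3}  now seen {0,2,3}
depth 3: {1}  now seen {0,1,2,3}
R = {0,1,2,3}
witness 3: d·b

Answer: REACHABLE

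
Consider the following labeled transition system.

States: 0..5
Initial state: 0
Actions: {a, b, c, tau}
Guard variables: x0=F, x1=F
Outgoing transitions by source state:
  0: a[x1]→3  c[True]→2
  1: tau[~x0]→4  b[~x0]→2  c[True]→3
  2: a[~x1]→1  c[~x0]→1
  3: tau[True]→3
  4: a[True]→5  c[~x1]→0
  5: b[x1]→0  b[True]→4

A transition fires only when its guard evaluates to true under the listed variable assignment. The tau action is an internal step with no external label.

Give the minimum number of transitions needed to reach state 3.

Answer: 3

Analysis:
Layered search for 3:
  Layer 0: {0}
  Layer 1: {2}
  Layer 2: {1}
  Layer 3: {3,4}
depth(3)=3, e.g. c·a·c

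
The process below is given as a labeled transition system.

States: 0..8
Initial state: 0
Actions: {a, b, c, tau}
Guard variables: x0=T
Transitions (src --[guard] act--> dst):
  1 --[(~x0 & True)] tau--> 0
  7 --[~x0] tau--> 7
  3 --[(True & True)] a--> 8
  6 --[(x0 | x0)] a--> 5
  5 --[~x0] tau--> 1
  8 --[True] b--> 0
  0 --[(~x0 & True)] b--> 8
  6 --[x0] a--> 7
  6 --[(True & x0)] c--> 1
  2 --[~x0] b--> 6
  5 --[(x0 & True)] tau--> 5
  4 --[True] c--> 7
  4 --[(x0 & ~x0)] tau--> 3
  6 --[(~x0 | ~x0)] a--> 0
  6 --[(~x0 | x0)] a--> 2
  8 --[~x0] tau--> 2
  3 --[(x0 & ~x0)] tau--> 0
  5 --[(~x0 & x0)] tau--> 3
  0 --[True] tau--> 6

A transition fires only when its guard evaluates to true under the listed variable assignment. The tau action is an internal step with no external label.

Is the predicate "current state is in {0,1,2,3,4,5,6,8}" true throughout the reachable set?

Allowed set {0,1,2,3,4,5,6,8}
R = {0,1,2,5,6,7}
  0: safe
  1: safe
  2: safe
  5: safe
  6: safe
  7: ✗ unsafe
counterexample path to 7: tau·a

Answer: INVARIANT VIOLATED at state 7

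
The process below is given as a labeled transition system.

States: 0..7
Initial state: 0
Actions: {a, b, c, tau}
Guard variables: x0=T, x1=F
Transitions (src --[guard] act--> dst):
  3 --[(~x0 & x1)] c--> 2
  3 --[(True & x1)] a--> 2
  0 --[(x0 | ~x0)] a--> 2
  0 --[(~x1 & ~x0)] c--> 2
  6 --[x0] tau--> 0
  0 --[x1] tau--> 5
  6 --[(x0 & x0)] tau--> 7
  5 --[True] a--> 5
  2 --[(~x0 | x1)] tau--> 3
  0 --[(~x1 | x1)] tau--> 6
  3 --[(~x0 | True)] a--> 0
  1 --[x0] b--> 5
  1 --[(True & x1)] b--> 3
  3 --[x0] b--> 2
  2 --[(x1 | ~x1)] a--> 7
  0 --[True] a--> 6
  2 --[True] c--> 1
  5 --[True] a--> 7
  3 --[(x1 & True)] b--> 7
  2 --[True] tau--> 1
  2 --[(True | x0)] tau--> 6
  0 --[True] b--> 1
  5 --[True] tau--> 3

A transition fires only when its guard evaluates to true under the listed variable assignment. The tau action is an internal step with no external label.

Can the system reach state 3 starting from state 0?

16 transition(s) survive guard evaluation.
depth 0: {0}
depth 1: {1,2,6}  total {0,1,2,6}
depth 2: {5,7}  total {0,1,2,5,6,7}
depth 3: {3}  total {0,1,2,3,5,6,7}
R = {0,1,2,3,5,6,7}
trace reaching 3: b·b·tau

Answer: REACHABLE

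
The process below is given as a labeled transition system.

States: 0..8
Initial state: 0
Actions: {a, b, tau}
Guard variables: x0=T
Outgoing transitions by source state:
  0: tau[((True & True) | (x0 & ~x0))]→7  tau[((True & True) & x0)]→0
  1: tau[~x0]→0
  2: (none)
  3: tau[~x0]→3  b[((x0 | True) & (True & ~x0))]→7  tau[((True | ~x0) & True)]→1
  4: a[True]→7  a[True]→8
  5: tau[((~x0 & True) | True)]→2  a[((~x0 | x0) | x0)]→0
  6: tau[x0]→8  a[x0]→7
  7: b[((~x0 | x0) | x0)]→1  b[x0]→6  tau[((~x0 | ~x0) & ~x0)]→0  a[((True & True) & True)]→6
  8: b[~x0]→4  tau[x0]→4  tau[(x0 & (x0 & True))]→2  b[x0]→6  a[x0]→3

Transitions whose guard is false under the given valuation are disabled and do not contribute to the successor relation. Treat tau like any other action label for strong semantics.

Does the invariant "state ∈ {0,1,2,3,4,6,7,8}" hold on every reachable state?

Answer: INVARIANT HOLDS

Trace:
Allowed set {0,1,2,3,4,6,7,8}
Reachable = {0,1,2,3,4,6,7,8}
  0: ✓
  1: ✓
  2: ✓
  3: ✓
  4: ✓
  6: ✓
  7: ✓
  8: ✓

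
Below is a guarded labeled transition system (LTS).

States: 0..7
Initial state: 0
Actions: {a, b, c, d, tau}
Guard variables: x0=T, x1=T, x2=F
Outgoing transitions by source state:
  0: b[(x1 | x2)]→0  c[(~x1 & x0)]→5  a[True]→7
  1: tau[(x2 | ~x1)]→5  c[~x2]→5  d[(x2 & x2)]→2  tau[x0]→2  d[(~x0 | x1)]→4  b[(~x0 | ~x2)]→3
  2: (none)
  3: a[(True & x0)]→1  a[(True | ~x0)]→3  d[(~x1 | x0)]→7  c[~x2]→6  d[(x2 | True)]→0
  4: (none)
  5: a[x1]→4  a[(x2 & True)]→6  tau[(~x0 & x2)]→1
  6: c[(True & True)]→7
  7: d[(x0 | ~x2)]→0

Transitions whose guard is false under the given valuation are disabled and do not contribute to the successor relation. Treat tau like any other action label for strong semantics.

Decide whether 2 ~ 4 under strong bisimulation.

Compute ~ classes (split until stable):
  round 0: {{0,1,2,3,4,5,6,7}}
  round 1: {{0},{1},{2,4},{3},{5},{6},{7}}
Fixed point at round 2; 7 class(es).
2∈{2,4}, 4∈{2,4}

Answer: BISIMILAR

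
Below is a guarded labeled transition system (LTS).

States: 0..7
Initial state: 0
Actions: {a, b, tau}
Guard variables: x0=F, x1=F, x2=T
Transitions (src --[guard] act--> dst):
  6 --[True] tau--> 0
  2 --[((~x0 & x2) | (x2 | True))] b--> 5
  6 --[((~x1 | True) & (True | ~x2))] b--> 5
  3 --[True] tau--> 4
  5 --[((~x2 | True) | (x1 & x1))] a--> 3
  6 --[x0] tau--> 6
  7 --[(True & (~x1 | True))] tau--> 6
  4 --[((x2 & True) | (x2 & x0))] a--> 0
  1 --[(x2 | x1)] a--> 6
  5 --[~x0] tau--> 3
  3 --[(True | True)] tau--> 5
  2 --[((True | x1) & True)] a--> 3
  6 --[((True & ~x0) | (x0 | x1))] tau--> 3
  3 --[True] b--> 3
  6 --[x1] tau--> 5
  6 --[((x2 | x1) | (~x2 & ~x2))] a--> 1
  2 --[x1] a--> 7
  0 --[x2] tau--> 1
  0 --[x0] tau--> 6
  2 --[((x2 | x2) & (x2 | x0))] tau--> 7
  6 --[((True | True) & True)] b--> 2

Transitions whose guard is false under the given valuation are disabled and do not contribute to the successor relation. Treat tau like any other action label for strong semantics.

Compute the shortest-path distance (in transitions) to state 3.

Answer: 3

Analysis:
Breadth-first toward 3:
  Layer 0: {0}
  Layer 1: {1}
  Layer 2: {6}
  Layer 3: {2,3,5}
3 enters at depth 3; path tau·a·tau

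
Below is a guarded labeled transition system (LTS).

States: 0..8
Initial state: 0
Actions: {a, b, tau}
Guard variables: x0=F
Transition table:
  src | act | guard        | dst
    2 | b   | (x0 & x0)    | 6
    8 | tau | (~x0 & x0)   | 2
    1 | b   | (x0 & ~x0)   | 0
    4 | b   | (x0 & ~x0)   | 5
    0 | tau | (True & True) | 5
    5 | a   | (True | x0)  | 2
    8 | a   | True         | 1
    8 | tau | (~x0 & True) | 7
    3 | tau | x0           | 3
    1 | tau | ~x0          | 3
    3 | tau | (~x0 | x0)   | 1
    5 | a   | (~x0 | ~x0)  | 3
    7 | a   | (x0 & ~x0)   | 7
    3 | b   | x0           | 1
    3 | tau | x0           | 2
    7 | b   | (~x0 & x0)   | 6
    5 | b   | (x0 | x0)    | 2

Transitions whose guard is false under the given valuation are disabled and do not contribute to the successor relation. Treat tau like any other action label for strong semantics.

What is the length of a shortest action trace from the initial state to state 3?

Answer: 2

Analysis:
Breadth-first toward 3:
  depth 0: {0}
  depth 1: {5}
  depth 2: {2,3}
depth(3)=2, e.g. tau·a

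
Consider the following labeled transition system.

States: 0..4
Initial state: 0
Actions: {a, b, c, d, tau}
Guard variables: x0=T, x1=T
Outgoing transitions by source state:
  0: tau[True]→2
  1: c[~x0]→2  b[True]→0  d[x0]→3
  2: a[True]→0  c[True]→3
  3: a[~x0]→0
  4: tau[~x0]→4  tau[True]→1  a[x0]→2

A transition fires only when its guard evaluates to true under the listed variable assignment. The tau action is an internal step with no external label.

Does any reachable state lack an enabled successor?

Answer: DEADLOCK at state 3

Working:
Reachable = {0,2,3}
  0: tau→2  [deg 1]
  2: a→0  c→3  [deg 2]
  3: ∅  [STUCK]
witness 3: tau·c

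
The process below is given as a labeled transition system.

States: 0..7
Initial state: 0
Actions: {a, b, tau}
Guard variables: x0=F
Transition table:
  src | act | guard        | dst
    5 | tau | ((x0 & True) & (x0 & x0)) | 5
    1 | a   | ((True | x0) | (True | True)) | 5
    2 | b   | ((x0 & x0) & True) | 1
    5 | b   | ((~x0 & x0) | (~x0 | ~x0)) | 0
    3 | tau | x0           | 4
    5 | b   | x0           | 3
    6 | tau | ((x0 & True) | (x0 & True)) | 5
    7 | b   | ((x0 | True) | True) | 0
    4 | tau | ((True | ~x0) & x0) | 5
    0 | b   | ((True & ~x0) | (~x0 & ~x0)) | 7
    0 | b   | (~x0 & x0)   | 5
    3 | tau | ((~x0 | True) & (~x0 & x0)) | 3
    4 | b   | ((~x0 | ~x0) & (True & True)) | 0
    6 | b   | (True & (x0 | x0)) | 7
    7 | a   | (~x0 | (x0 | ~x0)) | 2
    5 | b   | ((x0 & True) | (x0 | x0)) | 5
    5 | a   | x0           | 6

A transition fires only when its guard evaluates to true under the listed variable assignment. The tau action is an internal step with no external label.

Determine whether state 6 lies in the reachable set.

Answer: UNREACHABLE

Trace:
Guard filter leaves 6 enabled edge(s).
depth 0: {0}
depth 1: {7}  cumulative {0,7}
depth 2: {2}  cumulative {0,2,7}
Reachable = {0,2,7}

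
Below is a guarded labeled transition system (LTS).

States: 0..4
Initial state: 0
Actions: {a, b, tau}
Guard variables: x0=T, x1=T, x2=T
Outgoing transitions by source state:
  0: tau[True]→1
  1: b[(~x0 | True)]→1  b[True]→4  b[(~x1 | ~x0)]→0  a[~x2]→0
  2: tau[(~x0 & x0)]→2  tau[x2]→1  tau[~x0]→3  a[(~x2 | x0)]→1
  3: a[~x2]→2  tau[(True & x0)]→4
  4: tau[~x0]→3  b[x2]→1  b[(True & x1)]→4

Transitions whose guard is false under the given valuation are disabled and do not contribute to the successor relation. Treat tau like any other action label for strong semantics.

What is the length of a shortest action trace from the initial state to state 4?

Answer: 2

Trace:
BFS to 4:
  Layer 0: {0}
  Layer 1: {1}
  Layer 2: {4}
4 enters at depth 2; path tau·b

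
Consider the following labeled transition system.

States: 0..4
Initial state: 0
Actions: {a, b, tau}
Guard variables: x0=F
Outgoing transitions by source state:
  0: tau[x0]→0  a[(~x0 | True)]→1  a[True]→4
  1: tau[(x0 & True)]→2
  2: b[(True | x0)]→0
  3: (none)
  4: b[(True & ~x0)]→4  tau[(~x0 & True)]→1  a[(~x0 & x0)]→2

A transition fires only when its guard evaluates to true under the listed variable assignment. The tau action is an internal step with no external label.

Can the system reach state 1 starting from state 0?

Answer: REACHABLE

Working:
5 transition(s) survive guard evaluation.
depth 0: {0}
depth 1: {1,4}  now seen {0,1,4}
Reach set: {0,1,4}
trace reaching 1: a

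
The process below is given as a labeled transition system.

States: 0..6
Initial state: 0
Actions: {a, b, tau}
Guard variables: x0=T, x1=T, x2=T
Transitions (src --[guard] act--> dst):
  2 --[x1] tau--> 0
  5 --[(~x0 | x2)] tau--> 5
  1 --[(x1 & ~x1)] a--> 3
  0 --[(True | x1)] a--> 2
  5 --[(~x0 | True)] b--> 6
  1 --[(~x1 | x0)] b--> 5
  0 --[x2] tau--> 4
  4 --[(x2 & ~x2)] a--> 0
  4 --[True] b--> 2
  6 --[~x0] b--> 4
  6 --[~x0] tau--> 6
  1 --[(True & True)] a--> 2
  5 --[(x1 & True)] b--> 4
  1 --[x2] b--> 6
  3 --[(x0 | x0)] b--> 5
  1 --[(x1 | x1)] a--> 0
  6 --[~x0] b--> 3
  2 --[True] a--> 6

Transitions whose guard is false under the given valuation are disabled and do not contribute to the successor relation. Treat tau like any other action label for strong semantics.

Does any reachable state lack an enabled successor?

Answer: DEADLOCK at state 6

Working:
Reachable = {0,2,4,6}
  0: a→2  tau→4  [2 out]
  2: a→6  tau→0  [2 out]
  4: b→2  [1 out]
  6: ∅  [no exit]
witness 6: a·a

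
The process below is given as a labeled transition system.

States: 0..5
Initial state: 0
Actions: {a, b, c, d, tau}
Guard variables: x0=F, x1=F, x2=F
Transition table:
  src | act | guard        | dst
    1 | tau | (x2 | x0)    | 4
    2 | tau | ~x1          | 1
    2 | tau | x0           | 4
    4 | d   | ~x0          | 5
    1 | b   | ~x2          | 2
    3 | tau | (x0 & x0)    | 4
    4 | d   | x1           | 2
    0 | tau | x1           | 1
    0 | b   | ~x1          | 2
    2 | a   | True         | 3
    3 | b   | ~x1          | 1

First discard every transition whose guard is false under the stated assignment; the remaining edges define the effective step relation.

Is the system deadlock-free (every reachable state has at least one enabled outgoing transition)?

R = {0,1,2,3}
  0: b→2  [deg 1]
  1: b→2  [deg 1]
  2: a→3  tau→1  [deg 2]
  3: b→1  [deg 1]

Answer: DEADLOCK-FREE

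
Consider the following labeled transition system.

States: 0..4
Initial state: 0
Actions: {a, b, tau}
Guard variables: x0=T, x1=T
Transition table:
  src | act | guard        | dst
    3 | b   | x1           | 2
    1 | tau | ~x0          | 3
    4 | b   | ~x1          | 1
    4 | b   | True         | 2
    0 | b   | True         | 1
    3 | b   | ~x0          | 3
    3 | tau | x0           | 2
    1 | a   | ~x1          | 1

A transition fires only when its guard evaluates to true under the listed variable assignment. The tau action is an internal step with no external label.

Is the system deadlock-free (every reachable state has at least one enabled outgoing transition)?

R = {0,1}
  0: b→1  [1 exit(s)]
  1: ∅  [no exit]
witness 1: b

Answer: DEADLOCK at state 1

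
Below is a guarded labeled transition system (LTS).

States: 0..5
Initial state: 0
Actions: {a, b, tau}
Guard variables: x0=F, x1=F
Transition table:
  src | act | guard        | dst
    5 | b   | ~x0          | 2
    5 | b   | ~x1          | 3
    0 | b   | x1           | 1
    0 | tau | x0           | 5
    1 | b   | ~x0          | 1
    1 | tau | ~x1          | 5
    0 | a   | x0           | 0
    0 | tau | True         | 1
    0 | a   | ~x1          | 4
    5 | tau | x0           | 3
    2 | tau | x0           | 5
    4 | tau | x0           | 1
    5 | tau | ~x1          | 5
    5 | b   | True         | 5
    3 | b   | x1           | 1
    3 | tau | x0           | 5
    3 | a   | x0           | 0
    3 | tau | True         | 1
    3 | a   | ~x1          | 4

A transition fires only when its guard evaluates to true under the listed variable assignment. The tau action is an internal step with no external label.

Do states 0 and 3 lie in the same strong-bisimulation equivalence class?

Bisimulation quotient by refinement:
  round 0: {{0,1,2,3,4,5}}
  round 1: {{0,3},{1,5},{2,4}}
  round 2: {{0,3},{1},{2,4},{5}}
Fixed point at round 3; 4 class(es).
0∈{0,3}, 3∈{0,3}

Answer: BISIMILAR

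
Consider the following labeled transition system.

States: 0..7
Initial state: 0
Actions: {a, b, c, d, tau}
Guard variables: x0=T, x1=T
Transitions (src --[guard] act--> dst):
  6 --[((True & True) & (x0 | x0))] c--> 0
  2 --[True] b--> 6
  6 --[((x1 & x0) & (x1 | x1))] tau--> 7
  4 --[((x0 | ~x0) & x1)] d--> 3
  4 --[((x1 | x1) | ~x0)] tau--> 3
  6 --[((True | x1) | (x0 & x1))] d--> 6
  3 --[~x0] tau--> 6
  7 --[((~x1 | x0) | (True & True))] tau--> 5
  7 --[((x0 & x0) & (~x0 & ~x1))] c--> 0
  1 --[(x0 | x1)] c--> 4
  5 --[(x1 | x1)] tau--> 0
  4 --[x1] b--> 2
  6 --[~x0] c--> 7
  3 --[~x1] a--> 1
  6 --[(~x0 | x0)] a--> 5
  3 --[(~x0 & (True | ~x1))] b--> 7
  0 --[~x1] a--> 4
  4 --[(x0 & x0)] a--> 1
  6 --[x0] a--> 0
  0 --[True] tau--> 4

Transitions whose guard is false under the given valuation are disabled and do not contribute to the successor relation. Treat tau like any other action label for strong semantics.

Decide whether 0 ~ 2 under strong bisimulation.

Compute ~ classes (split until stable):
  P[0] = {{0,1,2,3,4,5,6,7}}
  P[1] = {{0,5,7},{1},{2},{3},{4},{6}}
  P[2] = {{0},{1},{2},{3},{4},{5,7},{6}}
  P[3] = {{0},{1},{2},{3},{4},{5},{6},{7}}
stable after 4 split(s): 8 block(s)
[0]={0}  [2]={2}

Answer: NOT BISIMILAR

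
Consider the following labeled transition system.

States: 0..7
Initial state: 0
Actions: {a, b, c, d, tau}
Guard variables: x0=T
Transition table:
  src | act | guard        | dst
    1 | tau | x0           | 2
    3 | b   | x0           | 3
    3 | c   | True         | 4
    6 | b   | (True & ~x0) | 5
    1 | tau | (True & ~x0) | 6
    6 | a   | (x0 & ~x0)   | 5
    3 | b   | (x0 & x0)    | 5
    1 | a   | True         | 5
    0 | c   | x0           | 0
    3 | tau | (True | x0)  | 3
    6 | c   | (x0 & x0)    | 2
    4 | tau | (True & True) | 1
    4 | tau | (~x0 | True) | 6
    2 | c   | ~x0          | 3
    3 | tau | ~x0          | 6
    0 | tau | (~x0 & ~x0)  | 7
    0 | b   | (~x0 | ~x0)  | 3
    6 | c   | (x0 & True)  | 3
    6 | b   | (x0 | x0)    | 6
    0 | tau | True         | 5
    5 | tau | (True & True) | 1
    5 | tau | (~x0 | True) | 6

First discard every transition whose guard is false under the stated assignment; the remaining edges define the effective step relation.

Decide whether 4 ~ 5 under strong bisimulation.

Answer: BISIMILAR

Trace:
Refine partition for ~:
  P[0] = {{0,1,2,3,4,5,6,7}}
  P[1] = {{0},{1},{2,7},{3},{4,5},{6}}
6 equivalence class(es) (converged in 2)
[4]={4,5}  [5]={4,5}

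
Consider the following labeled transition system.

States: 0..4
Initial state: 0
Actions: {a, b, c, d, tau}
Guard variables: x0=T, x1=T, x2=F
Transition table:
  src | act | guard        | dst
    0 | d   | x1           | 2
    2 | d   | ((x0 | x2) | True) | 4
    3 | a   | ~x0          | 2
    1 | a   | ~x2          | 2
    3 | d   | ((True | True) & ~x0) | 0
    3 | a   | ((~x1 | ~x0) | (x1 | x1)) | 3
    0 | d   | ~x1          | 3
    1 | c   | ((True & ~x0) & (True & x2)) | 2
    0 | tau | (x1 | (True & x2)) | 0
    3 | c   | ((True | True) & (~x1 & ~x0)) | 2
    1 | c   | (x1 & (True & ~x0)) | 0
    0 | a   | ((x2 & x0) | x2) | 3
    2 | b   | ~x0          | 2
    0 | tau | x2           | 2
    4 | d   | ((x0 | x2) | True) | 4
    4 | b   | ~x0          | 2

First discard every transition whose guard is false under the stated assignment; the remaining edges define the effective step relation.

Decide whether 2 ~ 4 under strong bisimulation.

Answer: BISIMILAR

Trace:
Bisimulation quotient by refinement:
  π0 = {{0,1,2,3,4}}
  π1 = {{0},{1,3},{2,4}}
  π2 = {{0},{1},{2,4},{3}}
4 equivalence class(es) (converged in 3)
[2]={2,4}  [4]={2,4}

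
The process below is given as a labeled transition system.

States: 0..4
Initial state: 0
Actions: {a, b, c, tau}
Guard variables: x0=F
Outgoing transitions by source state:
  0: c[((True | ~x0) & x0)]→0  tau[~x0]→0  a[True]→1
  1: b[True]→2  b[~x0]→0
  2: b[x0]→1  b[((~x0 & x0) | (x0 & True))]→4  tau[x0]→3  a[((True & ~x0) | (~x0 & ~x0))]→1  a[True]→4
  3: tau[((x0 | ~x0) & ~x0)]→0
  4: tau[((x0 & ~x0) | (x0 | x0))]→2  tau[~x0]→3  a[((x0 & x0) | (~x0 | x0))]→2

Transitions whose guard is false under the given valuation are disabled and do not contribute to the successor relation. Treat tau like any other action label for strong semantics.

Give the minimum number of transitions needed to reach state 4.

BFS to 4:
  depth 0: {0}
  depth 1: {1}
  depth 2: {2}
  depth 3: {4}
depth(4)=3, e.g. a·b·a

Answer: 3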